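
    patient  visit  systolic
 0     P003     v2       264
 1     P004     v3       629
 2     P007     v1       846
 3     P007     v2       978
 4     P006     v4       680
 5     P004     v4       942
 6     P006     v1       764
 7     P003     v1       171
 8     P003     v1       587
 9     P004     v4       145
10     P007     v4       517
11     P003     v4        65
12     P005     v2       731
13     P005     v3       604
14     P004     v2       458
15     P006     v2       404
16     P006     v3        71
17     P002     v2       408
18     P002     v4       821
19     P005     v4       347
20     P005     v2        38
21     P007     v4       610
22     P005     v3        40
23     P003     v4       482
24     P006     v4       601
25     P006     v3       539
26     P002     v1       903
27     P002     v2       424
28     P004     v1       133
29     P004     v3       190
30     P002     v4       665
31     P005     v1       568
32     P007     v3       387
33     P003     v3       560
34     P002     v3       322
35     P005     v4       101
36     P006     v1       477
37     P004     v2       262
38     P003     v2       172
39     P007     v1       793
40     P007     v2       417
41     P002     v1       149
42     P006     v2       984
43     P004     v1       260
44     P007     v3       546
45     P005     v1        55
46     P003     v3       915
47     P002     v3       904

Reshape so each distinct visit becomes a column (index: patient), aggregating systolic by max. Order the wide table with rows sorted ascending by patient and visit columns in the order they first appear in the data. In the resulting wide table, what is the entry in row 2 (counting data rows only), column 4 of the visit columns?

With rows sorted ascending by patient, row 2 is patient=P003. visit columns in first-appearance order: v2, v3, v1, v4; column 4 is v4.
Long rows with patient=P003, visit=v4: max(65, 482) = 482.

482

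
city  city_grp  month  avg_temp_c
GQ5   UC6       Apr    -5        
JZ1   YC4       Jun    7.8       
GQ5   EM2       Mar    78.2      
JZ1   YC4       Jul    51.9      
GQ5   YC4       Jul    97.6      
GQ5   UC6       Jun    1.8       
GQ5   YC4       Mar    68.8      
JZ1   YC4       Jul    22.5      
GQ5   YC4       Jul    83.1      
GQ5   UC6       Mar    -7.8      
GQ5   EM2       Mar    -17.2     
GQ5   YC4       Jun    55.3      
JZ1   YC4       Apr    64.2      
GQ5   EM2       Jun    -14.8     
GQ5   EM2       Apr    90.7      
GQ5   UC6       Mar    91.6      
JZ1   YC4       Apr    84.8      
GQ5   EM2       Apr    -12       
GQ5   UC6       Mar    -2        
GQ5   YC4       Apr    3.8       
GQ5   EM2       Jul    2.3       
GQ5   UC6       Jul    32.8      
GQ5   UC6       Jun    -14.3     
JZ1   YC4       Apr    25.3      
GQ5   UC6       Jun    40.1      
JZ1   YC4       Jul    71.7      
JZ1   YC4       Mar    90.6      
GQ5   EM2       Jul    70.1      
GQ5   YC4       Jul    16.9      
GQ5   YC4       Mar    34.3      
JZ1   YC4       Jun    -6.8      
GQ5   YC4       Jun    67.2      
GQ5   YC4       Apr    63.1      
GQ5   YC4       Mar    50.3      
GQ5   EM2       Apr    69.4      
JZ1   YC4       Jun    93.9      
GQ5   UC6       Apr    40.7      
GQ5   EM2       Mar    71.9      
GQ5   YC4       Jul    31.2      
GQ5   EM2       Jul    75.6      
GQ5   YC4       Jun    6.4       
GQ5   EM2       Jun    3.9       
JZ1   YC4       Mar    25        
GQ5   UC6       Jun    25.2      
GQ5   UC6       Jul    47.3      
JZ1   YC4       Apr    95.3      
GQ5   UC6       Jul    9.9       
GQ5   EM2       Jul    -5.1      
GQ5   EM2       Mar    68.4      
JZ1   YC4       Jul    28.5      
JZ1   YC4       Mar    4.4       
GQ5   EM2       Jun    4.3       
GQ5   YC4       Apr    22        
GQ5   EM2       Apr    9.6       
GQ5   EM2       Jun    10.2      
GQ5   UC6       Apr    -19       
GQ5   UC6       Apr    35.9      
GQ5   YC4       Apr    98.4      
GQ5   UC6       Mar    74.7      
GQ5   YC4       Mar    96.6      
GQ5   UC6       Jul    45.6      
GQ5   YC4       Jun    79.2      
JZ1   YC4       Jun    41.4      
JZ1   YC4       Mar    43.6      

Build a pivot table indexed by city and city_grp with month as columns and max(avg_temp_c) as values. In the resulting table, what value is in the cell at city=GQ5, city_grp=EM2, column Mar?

Rows with city=GQ5, city_grp=EM2 and month=Mar: avg_temp_c values are 78.2, -17.2, 71.9, 68.4.
max(78.2, -17.2, 71.9, 68.4) = 78.2.

78.2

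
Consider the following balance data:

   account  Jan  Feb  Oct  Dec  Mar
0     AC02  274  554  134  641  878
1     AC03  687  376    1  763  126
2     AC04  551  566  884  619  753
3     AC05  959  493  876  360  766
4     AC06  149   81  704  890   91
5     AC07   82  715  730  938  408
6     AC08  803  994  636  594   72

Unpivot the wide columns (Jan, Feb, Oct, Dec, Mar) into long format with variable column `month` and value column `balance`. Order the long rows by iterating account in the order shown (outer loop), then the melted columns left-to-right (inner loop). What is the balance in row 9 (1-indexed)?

763

35 rows total (7 × 5). Row 9: index ⌊(9-1)/5⌋ = 1 into account → AC03; (9-1) mod 5 = 3 into the melted columns → Dec.
So row 9 is (AC03, Dec, 763); balance = 763.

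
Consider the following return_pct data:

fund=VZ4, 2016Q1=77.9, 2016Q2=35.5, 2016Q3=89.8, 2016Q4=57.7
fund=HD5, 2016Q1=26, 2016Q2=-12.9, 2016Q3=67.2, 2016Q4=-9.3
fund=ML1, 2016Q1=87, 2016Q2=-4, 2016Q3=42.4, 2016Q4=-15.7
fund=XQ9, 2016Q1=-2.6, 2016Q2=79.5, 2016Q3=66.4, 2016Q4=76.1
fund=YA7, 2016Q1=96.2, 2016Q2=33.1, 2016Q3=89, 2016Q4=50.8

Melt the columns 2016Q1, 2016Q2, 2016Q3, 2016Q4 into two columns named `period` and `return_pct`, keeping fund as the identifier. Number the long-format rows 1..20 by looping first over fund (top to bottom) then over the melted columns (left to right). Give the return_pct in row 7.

67.2

20 rows total (5 × 4). Row 7: index ⌊(7-1)/4⌋ = 1 into fund → HD5; (7-1) mod 4 = 2 into the melted columns → 2016Q3.
So row 7 is (HD5, 2016Q3, 67.2); return_pct = 67.2.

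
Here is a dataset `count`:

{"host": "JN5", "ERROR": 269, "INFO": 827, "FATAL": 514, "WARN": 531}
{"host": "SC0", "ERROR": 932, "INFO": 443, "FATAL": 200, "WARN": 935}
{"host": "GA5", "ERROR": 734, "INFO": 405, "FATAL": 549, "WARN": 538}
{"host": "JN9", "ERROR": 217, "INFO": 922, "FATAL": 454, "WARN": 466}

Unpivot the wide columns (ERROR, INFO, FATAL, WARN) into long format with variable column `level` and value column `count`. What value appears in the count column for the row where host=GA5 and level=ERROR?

Unpivoting turns each (host, wide-column) pair into one long row.
The wide cell at row GA5, column ERROR holds 734, so the long row (GA5, ERROR) has count=734.

734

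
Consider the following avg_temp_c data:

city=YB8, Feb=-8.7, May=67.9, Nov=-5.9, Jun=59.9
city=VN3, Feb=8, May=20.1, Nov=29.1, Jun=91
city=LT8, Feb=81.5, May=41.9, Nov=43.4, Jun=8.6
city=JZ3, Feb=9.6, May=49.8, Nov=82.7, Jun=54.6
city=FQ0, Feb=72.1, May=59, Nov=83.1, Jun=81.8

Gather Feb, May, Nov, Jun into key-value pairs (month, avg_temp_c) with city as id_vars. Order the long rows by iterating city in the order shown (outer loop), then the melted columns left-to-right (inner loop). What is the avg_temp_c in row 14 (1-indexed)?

49.8

20 rows total (5 × 4). Row 14: index ⌊(14-1)/4⌋ = 3 into city → JZ3; (14-1) mod 4 = 1 into the melted columns → May.
So row 14 is (JZ3, May, 49.8); avg_temp_c = 49.8.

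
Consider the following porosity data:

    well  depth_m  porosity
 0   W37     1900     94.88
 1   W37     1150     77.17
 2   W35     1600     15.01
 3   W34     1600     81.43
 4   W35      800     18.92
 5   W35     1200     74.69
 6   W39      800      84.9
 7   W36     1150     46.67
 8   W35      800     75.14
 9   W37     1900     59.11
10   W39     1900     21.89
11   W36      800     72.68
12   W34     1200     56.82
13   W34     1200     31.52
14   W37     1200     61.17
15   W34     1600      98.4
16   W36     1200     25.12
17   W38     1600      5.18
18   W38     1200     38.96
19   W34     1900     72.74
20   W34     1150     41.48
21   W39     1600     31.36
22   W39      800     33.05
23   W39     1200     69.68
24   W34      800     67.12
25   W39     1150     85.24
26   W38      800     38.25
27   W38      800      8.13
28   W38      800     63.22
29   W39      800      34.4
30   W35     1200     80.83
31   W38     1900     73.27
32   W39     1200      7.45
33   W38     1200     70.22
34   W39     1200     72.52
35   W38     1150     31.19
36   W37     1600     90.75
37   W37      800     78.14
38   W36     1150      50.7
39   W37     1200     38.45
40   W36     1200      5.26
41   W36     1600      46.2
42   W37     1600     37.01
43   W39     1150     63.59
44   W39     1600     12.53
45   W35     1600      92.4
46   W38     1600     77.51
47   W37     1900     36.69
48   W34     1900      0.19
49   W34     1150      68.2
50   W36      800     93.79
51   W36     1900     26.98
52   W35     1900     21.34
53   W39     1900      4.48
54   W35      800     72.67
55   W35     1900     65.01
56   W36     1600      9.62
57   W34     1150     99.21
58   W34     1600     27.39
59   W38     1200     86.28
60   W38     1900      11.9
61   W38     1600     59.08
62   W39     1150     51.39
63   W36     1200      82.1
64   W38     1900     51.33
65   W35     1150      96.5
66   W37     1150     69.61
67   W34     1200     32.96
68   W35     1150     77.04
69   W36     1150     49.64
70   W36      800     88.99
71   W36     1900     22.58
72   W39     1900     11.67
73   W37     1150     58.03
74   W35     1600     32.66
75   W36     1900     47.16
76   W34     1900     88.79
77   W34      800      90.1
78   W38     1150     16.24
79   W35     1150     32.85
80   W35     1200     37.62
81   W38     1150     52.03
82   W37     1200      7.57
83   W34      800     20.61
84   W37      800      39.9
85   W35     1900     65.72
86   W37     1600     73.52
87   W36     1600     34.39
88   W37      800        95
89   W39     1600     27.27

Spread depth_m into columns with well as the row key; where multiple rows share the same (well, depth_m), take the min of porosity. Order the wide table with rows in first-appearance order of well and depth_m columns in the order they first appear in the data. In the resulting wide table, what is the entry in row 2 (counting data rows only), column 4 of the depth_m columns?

18.92

With rows in first-appearance order of well, row 2 is well=W35. depth_m columns in first-appearance order: 1900, 1150, 1600, 800, 1200; column 4 is 800.
Long rows with well=W35, depth_m=800: min(18.92, 75.14, 72.67) = 18.92.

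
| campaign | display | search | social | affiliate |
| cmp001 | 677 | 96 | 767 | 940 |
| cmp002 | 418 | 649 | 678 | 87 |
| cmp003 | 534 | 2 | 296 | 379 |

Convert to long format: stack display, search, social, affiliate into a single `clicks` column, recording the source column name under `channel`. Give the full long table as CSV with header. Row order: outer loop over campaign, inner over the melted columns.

campaign,channel,clicks
cmp001,display,677
cmp001,search,96
cmp001,social,767
cmp001,affiliate,940
cmp002,display,418
cmp002,search,649
cmp002,social,678
cmp002,affiliate,87
cmp003,display,534
cmp003,search,2
cmp003,social,296
cmp003,affiliate,379

Each (campaign, column) pair becomes one row: 3 × 4 = 12 rows.
For example, (cmp001, display) → clicks=677.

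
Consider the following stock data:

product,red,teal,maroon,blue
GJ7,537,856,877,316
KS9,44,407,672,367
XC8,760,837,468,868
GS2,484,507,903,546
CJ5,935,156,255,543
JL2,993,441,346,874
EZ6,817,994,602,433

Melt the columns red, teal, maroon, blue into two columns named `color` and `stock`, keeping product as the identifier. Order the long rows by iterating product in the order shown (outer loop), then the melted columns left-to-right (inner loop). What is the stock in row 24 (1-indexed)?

874

28 rows total (7 × 4). Row 24: index ⌊(24-1)/4⌋ = 5 into product → JL2; (24-1) mod 4 = 3 into the melted columns → blue.
So row 24 is (JL2, blue, 874); stock = 874.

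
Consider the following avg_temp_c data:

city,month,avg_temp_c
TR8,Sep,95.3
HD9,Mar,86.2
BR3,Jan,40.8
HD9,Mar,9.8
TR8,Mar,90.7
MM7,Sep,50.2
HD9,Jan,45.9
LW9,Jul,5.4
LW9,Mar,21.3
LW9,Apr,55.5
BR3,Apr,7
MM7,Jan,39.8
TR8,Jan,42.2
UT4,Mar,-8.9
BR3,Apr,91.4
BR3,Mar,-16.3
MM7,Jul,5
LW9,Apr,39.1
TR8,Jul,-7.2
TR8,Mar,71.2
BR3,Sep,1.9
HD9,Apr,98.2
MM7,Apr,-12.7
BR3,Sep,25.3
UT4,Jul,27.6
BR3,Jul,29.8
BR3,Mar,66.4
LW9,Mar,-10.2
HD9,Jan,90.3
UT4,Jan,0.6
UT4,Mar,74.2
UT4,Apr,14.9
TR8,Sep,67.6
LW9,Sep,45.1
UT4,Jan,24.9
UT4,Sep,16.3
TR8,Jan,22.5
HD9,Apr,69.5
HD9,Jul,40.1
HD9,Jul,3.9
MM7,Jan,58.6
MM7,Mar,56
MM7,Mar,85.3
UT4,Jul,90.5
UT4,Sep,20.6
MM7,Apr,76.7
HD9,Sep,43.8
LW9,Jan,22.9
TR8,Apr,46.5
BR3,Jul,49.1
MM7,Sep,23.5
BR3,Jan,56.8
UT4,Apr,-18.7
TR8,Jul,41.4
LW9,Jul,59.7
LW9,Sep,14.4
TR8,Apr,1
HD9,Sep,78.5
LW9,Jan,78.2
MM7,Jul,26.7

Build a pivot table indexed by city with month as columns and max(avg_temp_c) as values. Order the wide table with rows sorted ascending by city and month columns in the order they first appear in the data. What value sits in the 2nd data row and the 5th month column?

98.2

With rows sorted ascending by city, row 2 is city=HD9. month columns in first-appearance order: Sep, Mar, Jan, Jul, Apr; column 5 is Apr.
Long rows with city=HD9, month=Apr: max(98.2, 69.5) = 98.2.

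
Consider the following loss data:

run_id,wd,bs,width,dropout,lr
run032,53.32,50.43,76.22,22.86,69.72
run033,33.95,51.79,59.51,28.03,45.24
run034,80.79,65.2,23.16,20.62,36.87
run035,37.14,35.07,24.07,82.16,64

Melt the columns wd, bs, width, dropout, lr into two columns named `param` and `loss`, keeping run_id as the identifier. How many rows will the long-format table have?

20

4 run_id values × 5 melted columns = 20 rows.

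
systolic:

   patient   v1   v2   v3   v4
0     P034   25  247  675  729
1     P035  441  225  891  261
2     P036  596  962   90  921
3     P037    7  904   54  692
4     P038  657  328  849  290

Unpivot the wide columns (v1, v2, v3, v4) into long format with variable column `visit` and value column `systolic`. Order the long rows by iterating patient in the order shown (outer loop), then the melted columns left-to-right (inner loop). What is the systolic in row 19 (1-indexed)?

849

20 rows total (5 × 4). Row 19: index ⌊(19-1)/4⌋ = 4 into patient → P038; (19-1) mod 4 = 2 into the melted columns → v3.
So row 19 is (P038, v3, 849); systolic = 849.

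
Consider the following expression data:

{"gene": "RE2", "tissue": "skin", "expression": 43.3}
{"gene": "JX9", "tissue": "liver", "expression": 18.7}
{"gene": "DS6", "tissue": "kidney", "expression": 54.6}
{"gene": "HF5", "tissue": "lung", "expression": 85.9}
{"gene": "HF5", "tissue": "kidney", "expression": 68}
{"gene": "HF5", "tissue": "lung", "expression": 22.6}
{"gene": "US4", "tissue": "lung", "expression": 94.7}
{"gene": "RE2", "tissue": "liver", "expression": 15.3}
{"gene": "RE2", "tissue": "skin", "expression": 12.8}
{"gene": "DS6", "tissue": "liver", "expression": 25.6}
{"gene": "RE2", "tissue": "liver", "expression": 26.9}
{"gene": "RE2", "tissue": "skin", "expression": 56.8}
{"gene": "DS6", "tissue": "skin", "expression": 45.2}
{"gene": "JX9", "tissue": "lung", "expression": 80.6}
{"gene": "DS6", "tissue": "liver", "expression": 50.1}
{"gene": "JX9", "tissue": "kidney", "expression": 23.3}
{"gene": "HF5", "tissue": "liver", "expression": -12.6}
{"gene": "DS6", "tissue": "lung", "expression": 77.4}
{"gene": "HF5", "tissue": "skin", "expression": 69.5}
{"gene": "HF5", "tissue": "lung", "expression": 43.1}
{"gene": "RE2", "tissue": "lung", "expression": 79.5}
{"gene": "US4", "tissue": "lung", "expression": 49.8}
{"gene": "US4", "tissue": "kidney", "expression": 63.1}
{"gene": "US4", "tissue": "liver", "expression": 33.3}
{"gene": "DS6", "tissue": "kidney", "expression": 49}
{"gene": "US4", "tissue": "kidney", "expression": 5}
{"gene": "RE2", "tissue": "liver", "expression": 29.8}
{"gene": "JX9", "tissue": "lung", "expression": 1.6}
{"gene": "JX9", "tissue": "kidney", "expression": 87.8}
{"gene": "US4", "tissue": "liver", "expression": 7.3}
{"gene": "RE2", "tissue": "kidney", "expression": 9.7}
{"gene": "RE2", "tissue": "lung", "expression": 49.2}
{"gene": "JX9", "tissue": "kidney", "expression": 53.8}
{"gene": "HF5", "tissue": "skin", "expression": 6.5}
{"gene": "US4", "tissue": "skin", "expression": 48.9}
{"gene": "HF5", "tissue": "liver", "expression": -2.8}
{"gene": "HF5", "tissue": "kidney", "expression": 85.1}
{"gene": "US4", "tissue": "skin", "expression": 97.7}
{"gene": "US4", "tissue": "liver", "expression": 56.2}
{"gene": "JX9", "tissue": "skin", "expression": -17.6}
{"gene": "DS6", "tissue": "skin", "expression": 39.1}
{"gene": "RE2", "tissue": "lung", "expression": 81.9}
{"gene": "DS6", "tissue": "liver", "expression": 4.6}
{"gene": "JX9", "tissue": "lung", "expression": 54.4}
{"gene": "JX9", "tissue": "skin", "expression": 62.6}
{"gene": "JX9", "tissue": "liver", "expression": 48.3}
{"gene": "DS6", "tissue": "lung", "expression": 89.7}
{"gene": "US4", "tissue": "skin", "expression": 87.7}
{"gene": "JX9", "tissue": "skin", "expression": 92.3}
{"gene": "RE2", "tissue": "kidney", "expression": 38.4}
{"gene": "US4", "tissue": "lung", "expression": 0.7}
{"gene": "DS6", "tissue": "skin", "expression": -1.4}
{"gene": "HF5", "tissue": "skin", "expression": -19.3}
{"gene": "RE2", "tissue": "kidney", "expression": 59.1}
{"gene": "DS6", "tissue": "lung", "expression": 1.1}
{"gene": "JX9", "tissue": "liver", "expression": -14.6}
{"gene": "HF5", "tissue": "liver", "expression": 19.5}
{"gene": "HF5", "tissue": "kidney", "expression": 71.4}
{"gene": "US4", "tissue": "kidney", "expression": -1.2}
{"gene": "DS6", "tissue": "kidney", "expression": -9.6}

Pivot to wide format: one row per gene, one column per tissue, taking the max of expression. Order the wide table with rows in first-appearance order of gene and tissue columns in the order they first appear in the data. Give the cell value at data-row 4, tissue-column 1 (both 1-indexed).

69.5

With rows in first-appearance order of gene, row 4 is gene=HF5. tissue columns in first-appearance order: skin, liver, kidney, lung; column 1 is skin.
Long rows with gene=HF5, tissue=skin: max(69.5, 6.5, -19.3) = 69.5.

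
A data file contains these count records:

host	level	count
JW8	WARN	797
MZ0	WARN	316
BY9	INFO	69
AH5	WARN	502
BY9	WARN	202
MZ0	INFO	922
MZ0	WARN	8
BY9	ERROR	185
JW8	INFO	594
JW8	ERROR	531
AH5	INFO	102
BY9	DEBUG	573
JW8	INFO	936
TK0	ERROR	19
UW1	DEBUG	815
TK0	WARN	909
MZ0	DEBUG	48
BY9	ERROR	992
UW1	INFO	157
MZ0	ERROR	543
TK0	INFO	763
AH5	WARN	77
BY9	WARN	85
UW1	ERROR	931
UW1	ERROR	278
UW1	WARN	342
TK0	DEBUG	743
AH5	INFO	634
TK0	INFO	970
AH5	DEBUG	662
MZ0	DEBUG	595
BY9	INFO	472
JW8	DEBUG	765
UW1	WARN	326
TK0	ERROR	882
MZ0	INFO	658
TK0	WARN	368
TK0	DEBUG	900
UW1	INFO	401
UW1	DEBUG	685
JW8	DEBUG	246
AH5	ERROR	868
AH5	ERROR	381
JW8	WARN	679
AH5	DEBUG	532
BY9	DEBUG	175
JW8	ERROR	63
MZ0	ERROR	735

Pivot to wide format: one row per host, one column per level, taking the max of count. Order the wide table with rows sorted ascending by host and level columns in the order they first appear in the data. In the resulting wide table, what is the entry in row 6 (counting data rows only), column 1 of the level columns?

342

With rows sorted ascending by host, row 6 is host=UW1. level columns in first-appearance order: WARN, INFO, ERROR, DEBUG; column 1 is WARN.
Long rows with host=UW1, level=WARN: max(342, 326) = 342.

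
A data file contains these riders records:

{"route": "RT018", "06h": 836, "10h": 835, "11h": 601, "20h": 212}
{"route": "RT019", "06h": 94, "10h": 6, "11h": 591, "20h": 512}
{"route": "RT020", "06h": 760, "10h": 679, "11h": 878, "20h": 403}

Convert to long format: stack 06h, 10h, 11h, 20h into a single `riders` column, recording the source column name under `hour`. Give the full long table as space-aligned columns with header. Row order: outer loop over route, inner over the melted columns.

route  hour  riders
RT018  06h   836   
RT018  10h   835   
RT018  11h   601   
RT018  20h   212   
RT019  06h   94    
RT019  10h   6     
RT019  11h   591   
RT019  20h   512   
RT020  06h   760   
RT020  10h   679   
RT020  11h   878   
RT020  20h   403   

Each (route, column) pair becomes one row: 3 × 4 = 12 rows.
For example, (RT018, 06h) → riders=836.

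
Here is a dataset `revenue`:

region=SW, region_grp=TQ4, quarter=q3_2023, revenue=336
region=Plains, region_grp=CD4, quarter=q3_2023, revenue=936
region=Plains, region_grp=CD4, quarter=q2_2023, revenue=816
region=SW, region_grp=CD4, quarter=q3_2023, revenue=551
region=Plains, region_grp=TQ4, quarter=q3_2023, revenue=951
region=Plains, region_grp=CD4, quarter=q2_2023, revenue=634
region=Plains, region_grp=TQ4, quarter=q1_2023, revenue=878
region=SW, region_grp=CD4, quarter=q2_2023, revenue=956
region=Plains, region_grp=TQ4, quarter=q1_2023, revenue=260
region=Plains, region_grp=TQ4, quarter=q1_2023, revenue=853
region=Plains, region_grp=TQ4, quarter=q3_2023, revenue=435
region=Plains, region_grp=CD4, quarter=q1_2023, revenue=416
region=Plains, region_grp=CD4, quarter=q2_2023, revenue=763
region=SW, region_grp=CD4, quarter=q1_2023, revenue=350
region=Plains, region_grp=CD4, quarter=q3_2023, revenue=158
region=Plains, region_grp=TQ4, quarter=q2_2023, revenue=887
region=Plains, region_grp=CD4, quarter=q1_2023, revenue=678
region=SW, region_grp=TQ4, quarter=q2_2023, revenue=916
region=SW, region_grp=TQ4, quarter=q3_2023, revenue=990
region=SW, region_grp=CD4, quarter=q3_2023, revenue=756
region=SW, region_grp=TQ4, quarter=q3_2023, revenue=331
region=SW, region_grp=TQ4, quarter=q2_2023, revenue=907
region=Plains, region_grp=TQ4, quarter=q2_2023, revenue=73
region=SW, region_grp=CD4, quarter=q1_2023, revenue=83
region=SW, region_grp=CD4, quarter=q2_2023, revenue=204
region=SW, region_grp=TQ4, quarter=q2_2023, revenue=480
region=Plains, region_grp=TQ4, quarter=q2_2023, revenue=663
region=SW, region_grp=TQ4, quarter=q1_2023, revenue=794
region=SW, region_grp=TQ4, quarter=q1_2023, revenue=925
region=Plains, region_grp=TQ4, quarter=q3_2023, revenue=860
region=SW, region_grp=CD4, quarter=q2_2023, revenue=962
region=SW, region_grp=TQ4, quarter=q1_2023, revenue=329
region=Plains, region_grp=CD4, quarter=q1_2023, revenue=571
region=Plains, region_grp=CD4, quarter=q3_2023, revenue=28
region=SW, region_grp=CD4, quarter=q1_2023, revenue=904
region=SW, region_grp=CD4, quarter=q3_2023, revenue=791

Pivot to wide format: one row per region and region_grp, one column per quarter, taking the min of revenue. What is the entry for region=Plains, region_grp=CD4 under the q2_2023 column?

Rows with region=Plains, region_grp=CD4 and quarter=q2_2023: revenue values are 816, 634, 763.
min(816, 634, 763) = 634.

634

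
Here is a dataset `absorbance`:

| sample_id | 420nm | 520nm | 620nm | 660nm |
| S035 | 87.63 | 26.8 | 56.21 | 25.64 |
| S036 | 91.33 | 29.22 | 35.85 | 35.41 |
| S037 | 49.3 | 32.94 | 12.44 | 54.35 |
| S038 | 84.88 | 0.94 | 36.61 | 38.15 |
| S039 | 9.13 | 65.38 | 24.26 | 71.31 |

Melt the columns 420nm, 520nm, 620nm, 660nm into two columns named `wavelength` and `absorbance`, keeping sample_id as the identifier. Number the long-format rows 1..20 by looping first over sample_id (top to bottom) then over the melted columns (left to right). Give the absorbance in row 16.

20 rows total (5 × 4). Row 16: index ⌊(16-1)/4⌋ = 3 into sample_id → S038; (16-1) mod 4 = 3 into the melted columns → 660nm.
So row 16 is (S038, 660nm, 38.15); absorbance = 38.15.

38.15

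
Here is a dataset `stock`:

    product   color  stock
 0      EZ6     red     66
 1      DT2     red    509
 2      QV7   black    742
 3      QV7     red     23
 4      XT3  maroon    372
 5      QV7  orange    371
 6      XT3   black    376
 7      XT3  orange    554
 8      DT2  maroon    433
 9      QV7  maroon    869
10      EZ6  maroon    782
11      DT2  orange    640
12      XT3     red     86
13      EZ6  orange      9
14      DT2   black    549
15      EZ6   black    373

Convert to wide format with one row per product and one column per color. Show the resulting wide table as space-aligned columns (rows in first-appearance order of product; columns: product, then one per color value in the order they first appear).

Columns: product plus the 4 distinct color values (red, black, maroon, orange).
For example, row EZ6 column red takes stock=66 from the long row (EZ6, red).

product  red  black  maroon  orange
EZ6      66   373    782     9     
DT2      509  549    433     640   
QV7      23   742    869     371   
XT3      86   376    372     554   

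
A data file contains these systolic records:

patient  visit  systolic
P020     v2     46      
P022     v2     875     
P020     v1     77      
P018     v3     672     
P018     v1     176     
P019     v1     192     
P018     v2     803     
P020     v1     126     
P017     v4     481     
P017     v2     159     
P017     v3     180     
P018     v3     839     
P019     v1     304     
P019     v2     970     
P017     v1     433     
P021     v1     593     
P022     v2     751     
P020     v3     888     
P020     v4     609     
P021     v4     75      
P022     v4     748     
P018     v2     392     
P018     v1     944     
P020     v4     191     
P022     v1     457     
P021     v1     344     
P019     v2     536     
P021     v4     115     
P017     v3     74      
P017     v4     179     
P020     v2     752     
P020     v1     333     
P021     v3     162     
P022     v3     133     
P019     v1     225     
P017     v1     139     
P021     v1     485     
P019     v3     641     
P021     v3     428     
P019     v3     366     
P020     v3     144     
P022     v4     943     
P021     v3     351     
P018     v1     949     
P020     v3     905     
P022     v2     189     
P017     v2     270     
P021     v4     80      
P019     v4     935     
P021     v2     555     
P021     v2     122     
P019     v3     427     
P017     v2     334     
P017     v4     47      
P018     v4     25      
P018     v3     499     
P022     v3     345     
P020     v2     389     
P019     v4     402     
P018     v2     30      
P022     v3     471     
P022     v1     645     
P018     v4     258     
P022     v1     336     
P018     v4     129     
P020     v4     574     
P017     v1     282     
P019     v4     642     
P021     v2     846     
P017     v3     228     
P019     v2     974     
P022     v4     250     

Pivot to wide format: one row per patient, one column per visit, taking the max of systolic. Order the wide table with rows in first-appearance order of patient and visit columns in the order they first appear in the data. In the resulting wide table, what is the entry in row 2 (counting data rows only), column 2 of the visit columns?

645

With rows in first-appearance order of patient, row 2 is patient=P022. visit columns in first-appearance order: v2, v1, v3, v4; column 2 is v1.
Long rows with patient=P022, visit=v1: max(457, 645, 336) = 645.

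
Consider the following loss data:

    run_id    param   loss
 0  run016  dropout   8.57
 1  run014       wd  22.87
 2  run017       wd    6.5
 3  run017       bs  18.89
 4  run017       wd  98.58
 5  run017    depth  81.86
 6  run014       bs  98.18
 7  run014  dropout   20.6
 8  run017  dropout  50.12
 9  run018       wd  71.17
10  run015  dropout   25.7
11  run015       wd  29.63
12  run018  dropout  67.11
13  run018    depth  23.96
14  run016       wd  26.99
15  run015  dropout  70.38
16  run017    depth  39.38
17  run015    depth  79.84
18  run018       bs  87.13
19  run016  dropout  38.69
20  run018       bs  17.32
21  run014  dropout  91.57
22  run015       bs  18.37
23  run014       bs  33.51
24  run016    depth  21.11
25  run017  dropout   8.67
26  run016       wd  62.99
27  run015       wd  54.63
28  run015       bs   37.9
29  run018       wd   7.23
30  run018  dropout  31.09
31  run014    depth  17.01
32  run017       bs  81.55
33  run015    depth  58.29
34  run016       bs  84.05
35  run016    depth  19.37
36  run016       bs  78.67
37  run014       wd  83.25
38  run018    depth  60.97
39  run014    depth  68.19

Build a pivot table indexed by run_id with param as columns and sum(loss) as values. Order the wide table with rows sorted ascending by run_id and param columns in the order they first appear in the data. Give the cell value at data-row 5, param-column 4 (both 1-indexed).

With rows sorted ascending by run_id, row 5 is run_id=run018. param columns in first-appearance order: dropout, wd, bs, depth; column 4 is depth.
Long rows with run_id=run018, param=depth: 23.96 + 60.97 = 84.93.

84.93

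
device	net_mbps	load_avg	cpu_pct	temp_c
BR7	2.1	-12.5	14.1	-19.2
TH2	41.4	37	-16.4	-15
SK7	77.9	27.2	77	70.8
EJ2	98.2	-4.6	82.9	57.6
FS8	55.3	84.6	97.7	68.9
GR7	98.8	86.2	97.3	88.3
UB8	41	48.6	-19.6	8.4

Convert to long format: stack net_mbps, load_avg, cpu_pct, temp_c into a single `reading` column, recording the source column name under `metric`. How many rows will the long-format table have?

7 device values × 4 melted columns = 28 rows.

28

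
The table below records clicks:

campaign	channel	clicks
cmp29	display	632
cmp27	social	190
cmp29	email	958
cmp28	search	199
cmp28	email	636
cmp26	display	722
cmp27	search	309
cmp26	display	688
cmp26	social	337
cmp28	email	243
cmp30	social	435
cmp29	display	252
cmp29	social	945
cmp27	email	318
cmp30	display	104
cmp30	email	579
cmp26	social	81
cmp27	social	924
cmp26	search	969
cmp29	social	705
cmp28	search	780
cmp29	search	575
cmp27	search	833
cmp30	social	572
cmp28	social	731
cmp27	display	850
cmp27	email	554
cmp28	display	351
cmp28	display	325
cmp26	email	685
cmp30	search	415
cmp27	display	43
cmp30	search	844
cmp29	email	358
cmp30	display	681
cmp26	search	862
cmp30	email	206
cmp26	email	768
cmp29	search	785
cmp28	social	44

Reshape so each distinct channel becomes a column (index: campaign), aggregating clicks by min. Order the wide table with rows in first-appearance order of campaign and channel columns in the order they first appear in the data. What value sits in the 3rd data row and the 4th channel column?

199

With rows in first-appearance order of campaign, row 3 is campaign=cmp28. channel columns in first-appearance order: display, social, email, search; column 4 is search.
Long rows with campaign=cmp28, channel=search: min(199, 780) = 199.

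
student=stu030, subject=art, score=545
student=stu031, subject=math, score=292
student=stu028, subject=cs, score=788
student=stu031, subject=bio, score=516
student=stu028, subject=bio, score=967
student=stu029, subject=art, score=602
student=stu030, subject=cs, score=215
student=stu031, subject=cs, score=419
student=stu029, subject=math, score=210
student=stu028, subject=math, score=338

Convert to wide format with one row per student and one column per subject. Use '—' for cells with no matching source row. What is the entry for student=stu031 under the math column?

292

The long row with student=stu031, subject=math has score=292.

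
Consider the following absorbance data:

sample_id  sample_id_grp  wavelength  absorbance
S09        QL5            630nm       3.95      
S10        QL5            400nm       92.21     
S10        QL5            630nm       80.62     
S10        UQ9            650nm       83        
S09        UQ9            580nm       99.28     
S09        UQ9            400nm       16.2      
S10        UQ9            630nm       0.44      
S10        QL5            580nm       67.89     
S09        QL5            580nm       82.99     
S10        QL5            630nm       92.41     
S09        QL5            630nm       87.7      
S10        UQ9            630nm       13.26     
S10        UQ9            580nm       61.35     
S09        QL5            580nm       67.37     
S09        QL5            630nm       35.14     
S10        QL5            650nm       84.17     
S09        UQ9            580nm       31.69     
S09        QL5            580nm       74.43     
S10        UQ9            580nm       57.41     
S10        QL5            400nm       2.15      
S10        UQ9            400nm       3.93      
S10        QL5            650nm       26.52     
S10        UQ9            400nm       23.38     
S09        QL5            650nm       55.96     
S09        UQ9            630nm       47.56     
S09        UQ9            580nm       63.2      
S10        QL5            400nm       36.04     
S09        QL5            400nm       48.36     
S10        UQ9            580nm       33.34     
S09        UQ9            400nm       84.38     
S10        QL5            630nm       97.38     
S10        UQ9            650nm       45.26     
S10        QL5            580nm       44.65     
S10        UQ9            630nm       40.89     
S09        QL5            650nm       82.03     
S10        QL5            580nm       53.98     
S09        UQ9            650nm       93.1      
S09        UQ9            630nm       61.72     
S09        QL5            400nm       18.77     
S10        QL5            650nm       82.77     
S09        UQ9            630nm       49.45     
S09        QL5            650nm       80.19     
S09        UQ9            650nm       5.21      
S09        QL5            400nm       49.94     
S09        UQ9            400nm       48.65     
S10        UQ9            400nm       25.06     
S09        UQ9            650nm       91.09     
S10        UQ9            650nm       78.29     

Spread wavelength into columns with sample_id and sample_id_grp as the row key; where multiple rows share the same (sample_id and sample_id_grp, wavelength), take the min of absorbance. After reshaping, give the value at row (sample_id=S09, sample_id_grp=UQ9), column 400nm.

Rows with sample_id=S09, sample_id_grp=UQ9 and wavelength=400nm: absorbance values are 16.2, 84.38, 48.65.
min(16.2, 84.38, 48.65) = 16.2.

16.2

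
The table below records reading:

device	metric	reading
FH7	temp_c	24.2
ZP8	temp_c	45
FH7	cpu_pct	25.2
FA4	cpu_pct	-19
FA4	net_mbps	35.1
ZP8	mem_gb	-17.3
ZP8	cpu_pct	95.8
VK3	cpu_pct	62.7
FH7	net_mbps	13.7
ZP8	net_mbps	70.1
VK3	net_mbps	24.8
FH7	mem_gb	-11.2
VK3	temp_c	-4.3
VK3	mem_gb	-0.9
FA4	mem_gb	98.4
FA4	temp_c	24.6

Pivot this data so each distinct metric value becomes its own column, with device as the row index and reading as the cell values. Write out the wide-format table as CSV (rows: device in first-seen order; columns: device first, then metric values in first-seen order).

device,temp_c,cpu_pct,net_mbps,mem_gb
FH7,24.2,25.2,13.7,-11.2
ZP8,45,95.8,70.1,-17.3
FA4,24.6,-19,35.1,98.4
VK3,-4.3,62.7,24.8,-0.9

Columns: device plus the 4 distinct metric values (temp_c, cpu_pct, net_mbps, mem_gb).
For example, row FH7 column temp_c takes reading=24.2 from the long row (FH7, temp_c).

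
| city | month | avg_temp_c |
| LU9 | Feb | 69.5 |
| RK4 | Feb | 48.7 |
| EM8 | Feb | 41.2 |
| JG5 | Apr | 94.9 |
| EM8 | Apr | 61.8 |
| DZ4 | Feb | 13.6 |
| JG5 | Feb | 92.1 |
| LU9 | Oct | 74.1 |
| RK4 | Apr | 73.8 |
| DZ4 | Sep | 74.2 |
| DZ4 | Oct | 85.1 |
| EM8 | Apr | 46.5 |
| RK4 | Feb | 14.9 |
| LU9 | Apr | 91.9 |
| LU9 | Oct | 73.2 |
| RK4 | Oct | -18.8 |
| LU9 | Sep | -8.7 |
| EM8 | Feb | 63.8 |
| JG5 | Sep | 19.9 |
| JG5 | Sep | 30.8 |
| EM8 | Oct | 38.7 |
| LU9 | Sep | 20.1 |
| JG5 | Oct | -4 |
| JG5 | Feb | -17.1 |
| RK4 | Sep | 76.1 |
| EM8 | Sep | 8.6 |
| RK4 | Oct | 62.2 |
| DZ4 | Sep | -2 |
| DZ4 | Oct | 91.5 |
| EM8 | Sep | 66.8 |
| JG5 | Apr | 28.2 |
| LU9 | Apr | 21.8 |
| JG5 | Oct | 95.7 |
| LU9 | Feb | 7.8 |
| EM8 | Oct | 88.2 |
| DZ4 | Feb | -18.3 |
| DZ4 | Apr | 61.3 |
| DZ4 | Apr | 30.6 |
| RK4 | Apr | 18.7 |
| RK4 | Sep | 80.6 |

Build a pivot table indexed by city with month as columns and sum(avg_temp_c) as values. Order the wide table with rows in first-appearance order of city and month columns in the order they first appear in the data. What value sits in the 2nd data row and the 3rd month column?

With rows in first-appearance order of city, row 2 is city=RK4. month columns in first-appearance order: Feb, Apr, Oct, Sep; column 3 is Oct.
Long rows with city=RK4, month=Oct: -18.8 + 62.2 = 43.4.

43.4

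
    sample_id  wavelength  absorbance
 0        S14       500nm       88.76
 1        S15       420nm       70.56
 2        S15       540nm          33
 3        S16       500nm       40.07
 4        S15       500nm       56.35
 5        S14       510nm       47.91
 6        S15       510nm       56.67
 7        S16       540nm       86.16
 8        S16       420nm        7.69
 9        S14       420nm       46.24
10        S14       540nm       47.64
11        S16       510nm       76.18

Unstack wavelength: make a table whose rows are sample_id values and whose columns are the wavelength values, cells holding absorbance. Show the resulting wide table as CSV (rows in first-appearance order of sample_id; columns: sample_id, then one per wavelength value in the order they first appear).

Columns: sample_id plus the 4 distinct wavelength values (500nm, 420nm, 540nm, 510nm).
For example, row S14 column 500nm takes absorbance=88.76 from the long row (S14, 500nm).

sample_id,500nm,420nm,540nm,510nm
S14,88.76,46.24,47.64,47.91
S15,56.35,70.56,33,56.67
S16,40.07,7.69,86.16,76.18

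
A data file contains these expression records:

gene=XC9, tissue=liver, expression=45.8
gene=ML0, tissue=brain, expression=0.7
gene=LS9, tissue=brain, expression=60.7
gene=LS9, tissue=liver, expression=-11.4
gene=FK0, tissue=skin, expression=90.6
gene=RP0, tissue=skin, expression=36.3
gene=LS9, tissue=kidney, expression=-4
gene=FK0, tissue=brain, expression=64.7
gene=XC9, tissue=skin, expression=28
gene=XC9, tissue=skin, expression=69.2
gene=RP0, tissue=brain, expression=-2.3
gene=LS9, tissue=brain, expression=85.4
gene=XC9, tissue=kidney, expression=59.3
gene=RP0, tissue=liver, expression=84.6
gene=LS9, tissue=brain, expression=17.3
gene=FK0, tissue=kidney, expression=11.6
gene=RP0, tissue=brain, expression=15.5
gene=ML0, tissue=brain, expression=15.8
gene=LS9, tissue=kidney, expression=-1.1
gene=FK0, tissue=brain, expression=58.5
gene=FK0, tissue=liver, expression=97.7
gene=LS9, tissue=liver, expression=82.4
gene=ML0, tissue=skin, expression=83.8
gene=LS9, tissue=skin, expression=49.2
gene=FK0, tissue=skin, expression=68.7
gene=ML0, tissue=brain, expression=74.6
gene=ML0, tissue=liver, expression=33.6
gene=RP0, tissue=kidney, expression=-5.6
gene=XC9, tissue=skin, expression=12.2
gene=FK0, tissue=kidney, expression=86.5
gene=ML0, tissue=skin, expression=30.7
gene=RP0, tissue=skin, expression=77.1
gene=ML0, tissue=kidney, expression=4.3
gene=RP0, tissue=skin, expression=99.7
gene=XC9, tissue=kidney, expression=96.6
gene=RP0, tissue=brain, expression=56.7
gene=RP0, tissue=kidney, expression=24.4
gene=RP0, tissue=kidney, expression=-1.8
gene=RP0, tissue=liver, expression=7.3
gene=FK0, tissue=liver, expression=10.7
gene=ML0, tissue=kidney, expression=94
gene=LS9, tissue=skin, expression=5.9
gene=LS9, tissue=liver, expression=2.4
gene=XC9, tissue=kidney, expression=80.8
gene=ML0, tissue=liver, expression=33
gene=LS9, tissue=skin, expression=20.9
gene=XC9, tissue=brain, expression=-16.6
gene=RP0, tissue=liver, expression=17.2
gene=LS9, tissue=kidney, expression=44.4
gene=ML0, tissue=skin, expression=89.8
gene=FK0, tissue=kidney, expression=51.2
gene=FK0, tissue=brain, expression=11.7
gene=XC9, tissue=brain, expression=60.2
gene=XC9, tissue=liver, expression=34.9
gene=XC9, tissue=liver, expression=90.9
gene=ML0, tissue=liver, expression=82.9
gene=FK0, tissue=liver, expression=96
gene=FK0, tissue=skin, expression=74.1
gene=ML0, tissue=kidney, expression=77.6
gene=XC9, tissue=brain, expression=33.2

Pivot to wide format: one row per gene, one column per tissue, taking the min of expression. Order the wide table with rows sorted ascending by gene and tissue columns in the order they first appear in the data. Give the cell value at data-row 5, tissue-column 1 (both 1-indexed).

34.9

With rows sorted ascending by gene, row 5 is gene=XC9. tissue columns in first-appearance order: liver, brain, skin, kidney; column 1 is liver.
Long rows with gene=XC9, tissue=liver: min(45.8, 34.9, 90.9) = 34.9.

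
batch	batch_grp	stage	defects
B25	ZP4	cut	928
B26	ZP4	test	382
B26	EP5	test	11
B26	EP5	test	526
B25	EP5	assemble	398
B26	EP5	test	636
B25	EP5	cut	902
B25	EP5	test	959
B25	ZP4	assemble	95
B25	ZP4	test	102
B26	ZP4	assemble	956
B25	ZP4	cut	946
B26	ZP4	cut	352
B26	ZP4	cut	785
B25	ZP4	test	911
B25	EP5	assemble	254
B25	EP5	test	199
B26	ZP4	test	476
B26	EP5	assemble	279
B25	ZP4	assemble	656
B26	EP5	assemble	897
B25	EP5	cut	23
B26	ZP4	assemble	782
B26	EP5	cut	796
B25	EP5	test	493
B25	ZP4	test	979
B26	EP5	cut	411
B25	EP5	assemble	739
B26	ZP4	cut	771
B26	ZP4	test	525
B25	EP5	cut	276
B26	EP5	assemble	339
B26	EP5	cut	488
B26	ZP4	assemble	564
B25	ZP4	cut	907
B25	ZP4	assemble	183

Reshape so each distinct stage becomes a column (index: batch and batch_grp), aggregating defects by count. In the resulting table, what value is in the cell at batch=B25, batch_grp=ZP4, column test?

3

Rows with batch=B25, batch_grp=ZP4 and stage=test: defects values are 102, 911, 979.
3 rows match — count = 3.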